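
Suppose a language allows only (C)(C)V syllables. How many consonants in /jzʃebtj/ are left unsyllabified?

Syllabifying with onset maximization leaves /j/, /b/, /t/, /j/ stranded (no codas are permitted; onsets may contain at most 2 consonants).

4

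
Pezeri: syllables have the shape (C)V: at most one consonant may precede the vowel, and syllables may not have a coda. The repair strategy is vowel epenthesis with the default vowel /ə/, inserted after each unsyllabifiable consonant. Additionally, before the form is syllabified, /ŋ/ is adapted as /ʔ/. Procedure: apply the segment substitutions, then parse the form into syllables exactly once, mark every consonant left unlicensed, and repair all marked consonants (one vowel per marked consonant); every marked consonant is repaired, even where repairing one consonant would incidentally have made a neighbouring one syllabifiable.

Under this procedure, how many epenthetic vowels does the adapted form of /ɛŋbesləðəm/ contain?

3

After substitution the input is /ɛʔbesləðəm/.
The unsyllabifiable consonants are /ʔ/, /s/, /m/; each receives one epenthetic vowel.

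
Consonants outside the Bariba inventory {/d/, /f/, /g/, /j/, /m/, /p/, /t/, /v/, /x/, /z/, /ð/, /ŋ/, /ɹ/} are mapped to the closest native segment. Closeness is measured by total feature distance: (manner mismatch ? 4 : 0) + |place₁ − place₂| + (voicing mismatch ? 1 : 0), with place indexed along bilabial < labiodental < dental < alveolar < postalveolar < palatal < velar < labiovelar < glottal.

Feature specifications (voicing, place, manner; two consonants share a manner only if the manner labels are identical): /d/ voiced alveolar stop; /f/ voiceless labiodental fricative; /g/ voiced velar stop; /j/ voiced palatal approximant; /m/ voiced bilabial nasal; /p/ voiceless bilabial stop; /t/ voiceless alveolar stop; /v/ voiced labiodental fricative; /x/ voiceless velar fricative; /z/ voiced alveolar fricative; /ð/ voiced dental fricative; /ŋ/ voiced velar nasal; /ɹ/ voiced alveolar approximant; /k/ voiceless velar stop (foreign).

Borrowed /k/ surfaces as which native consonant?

g

/g/ is closest: same manner (stop), place distance 0 (velar→velar), voicing differs (+1); total 1. Next closest is /t/ at distance 3.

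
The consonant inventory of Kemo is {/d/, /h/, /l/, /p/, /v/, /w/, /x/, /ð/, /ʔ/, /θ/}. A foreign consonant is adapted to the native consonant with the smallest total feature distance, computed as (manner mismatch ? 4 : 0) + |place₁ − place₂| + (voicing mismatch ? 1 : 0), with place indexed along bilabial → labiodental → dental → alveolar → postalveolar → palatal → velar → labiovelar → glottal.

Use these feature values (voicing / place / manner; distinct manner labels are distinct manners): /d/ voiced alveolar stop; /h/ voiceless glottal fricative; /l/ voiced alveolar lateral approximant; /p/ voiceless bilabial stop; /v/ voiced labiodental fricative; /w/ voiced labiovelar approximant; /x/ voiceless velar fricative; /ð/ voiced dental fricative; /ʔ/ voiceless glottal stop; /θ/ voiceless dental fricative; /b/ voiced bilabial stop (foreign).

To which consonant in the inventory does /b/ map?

p

/p/ is closest: same manner (stop), place distance 0 (bilabial→bilabial), voicing differs (+1); total 1. Next closest is /d/ at distance 3.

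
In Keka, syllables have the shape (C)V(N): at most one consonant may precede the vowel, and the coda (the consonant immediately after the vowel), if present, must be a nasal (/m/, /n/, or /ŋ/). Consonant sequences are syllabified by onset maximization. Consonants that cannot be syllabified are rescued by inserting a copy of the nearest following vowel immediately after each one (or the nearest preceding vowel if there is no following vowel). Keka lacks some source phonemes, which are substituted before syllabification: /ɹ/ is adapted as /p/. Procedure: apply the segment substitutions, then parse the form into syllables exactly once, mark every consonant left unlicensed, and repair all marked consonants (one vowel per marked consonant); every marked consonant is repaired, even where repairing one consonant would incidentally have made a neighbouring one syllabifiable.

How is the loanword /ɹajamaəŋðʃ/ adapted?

pajamaəŋðəʃə

Substitution: /ɹ/ → /p/, giving /pajamaəŋðʃ/.
Under (C)V(N), the unsyllabifiable consonants are /ð/, /ʃ/ (only a nasal (/m/, /n/, or /ŋ/) is licensed in coda position; onsets are limited to one consonant).
Inserting the epenthetic vowel yields /ð/ → /ðə/, /ʃ/ → /ʃə/.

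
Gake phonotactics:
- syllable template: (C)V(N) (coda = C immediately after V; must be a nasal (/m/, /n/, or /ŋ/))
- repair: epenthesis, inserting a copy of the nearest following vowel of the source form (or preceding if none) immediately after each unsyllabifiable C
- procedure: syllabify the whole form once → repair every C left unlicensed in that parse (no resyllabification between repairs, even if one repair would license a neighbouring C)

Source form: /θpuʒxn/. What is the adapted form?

Under (C)V(N), the unsyllabifiable consonants are /θ/, /ʒ/, /x/, /n/ (only a nasal (/m/, /n/, or /ŋ/) is licensed in coda position; onsets are limited to one consonant).
Epenthesis after each stranded consonant: /θ/ → /θu/, /ʒ/ → /ʒu/, /x/ → /xu/, /n/ → /nu/.

θupuʒuxunu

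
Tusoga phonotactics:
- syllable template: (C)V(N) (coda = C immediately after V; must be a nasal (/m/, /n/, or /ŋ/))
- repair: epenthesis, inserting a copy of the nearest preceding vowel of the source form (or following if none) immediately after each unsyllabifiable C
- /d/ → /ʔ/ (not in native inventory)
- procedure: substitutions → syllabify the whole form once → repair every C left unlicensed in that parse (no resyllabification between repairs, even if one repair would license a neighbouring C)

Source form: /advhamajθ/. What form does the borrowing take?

aʔavahamajaθa

Substitution: /d/ → /ʔ/, giving /aʔvhamajθ/.
The consonants /ʔ/, /v/, /j/, /θ/ cannot be parsed into a legal (C)V(N) syllable (only a nasal (/m/, /n/, or /ŋ/) is licensed in coda position; onsets are limited to one consonant).
Inserting the epenthetic vowel yields /ʔ/ → /ʔa/, /v/ → /va/, /j/ → /ja/, /θ/ → /θa/.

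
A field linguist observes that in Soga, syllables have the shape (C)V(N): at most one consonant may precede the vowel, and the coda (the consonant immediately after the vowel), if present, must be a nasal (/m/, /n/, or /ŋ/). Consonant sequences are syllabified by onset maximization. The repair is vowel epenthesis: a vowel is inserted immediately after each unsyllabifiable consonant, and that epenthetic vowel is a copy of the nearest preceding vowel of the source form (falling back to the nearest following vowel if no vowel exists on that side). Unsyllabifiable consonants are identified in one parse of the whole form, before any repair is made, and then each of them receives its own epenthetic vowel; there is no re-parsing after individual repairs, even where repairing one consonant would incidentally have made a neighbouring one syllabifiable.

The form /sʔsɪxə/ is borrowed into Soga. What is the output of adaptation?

Under (C)V(N), the unsyllabifiable consonants are /s/, /ʔ/ (only a nasal (/m/, /n/, or /ŋ/) is licensed in coda position; onsets are limited to one consonant).
Inserting the epenthetic vowel yields /s/ → /sɪ/, /ʔ/ → /ʔɪ/.

sɪʔɪsɪxə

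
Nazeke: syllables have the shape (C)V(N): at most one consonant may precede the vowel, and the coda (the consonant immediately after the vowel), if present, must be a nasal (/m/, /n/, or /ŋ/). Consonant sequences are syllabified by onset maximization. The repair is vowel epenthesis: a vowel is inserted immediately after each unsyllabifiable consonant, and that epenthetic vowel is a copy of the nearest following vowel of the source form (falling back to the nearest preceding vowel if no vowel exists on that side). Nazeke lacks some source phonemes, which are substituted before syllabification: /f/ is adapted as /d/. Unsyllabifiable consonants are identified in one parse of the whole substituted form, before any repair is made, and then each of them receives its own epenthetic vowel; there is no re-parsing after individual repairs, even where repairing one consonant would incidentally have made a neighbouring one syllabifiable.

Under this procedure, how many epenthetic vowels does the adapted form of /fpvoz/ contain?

After substitution the input is /dpvoz/.
The unsyllabifiable consonants are /d/, /p/, /z/; each receives one epenthetic vowel.

3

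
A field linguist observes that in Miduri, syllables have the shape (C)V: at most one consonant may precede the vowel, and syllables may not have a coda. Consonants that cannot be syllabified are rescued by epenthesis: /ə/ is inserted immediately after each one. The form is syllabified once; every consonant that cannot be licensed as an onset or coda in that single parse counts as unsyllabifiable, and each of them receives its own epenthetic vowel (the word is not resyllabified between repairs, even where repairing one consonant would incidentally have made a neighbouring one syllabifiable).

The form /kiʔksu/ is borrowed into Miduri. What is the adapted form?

kiʔəkəsu

The consonants /ʔ/, /k/ cannot be parsed into a legal (C)V syllable (no codas are permitted; onsets are limited to one consonant).
Each unlicensed consonant becomes the onset of a new syllable: /ʔ/ → /ʔə/, /k/ → /kə/.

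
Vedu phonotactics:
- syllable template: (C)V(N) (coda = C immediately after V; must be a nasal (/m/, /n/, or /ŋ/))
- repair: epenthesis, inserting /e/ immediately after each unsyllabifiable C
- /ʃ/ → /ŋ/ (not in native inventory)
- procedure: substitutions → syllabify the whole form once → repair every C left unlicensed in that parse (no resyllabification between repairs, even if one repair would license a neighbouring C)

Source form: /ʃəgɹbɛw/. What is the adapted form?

Substitution: /ʃ/ → /ŋ/, giving /ŋəgɹbɛw/.
Syllabifying with onset maximization leaves /g/, /ɹ/, /w/ stranded (only a nasal (/m/, /n/, or /ŋ/) is licensed in coda position; onsets are limited to one consonant).
Each unlicensed consonant becomes the onset of a new syllable: /g/ → /ge/, /ɹ/ → /ɹe/, /w/ → /we/.

ŋəgeɹebɛwe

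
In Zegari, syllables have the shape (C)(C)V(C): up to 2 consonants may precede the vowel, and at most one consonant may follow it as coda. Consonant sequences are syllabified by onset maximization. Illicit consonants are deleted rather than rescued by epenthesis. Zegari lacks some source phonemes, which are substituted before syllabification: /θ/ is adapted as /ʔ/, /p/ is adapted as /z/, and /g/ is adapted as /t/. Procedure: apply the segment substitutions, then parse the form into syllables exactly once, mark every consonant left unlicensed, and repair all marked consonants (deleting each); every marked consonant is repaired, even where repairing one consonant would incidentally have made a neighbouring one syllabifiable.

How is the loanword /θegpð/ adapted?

Substitution: /θ/ → /ʔ/, /g/ → /t/, /p/ → /z/, giving /ʔetzð/.
The consonants /z/, /ð/ cannot be parsed into a legal (C)(C)V(C) syllable (at most one coda consonant is licensed; onsets may contain at most 2 consonants).
Deleting the stranded consonants removes /z/, /ð/.

ʔet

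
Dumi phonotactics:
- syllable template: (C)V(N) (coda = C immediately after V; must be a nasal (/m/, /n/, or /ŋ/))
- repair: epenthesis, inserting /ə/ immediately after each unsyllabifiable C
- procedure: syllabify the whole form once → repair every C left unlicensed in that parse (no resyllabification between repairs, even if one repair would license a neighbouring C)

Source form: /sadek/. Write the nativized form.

sadekə

Under (C)V(N), the unsyllabifiable consonants are /k/ (only a nasal (/m/, /n/, or /ŋ/) is licensed in coda position; onsets are limited to one consonant).
Epenthesis after each stranded consonant: /k/ → /kə/.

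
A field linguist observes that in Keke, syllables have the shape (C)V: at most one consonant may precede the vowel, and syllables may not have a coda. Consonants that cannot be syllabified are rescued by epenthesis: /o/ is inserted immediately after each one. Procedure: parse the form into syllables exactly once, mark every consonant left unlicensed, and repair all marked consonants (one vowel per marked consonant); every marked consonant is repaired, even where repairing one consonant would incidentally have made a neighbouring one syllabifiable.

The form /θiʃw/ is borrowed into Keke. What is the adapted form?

θiʃowo

Under (C)V, the unsyllabifiable consonants are /ʃ/, /w/ (no codas are permitted; onsets are limited to one consonant).
Inserting the epenthetic vowel yields /ʃ/ → /ʃo/, /w/ → /wo/.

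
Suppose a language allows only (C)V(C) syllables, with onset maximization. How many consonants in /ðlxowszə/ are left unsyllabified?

3

Under (C)V(C), the unsyllabifiable consonants are /ð/, /l/, /s/ (at most one coda consonant is licensed; onsets are limited to one consonant).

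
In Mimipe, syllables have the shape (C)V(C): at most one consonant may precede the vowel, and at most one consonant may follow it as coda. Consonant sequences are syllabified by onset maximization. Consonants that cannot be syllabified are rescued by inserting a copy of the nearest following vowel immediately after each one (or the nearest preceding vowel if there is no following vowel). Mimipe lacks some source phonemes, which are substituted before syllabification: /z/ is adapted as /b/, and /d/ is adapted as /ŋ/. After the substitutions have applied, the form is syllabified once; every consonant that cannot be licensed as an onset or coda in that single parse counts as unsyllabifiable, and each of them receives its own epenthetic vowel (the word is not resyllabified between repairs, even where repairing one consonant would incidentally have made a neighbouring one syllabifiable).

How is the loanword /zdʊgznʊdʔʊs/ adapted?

bʊŋʊgbʊnʊŋʔʊs

Substitution: /z/ → /b/, /d/ → /ŋ/, giving /bŋʊgbnʊŋʔʊs/.
The consonants /b/, /b/ cannot be parsed into a legal (C)V(C) syllable (at most one coda consonant is licensed; onsets are limited to one consonant).
Each unlicensed consonant becomes the onset of a new syllable: /b/ → /bʊ/, /b/ → /bʊ/.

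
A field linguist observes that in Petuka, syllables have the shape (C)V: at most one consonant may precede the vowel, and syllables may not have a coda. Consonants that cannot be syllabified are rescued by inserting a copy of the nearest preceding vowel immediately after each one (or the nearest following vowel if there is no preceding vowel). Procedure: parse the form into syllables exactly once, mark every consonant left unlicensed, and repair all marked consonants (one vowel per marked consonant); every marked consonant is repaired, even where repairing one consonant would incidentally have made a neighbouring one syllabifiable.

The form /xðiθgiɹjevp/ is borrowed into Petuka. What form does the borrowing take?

xiðiθigiɹijevepe

The consonants /x/, /θ/, /ɹ/, /v/, /p/ cannot be parsed into a legal (C)V syllable (no codas are permitted; onsets are limited to one consonant).
Each unlicensed consonant becomes the onset of a new syllable: /x/ → /xi/, /θ/ → /θi/, /ɹ/ → /ɹi/, /v/ → /ve/, /p/ → /pe/.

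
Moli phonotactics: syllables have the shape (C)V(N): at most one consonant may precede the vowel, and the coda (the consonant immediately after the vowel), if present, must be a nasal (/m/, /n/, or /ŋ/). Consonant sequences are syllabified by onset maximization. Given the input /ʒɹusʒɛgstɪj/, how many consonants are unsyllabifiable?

5

The consonants /ʒ/, /s/, /g/, /s/, /j/ cannot be parsed into a legal (C)V(N) syllable (only a nasal (/m/, /n/, or /ŋ/) is licensed in coda position; onsets are limited to one consonant).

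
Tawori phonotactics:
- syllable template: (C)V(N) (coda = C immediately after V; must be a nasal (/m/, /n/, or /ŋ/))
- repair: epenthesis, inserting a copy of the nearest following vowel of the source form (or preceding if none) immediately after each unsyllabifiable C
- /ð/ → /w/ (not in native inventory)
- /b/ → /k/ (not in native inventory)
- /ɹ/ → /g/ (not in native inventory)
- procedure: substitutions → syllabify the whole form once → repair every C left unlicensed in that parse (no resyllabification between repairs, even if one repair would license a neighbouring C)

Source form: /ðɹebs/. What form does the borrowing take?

wegekese

Substitution: /ð/ → /w/, /ɹ/ → /g/, /b/ → /k/, giving /wgeks/.
Under (C)V(N), the unsyllabifiable consonants are /w/, /k/, /s/ (only a nasal (/m/, /n/, or /ŋ/) is licensed in coda position; onsets are limited to one consonant).
Each unlicensed consonant becomes the onset of a new syllable: /w/ → /we/, /k/ → /ke/, /s/ → /se/.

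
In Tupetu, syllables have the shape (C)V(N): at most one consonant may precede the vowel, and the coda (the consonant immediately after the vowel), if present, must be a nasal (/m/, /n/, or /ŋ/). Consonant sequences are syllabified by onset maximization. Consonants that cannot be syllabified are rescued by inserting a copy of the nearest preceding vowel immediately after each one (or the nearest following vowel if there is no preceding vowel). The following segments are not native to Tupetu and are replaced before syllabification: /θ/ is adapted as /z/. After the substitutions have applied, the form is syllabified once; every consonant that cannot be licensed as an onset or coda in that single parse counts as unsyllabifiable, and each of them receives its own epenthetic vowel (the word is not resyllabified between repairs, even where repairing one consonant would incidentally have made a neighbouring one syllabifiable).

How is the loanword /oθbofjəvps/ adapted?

Substitution: /θ/ → /z/, giving /ozbofjəvps/.
Syllabifying with onset maximization leaves /z/, /f/, /v/, /p/, /s/ stranded (only a nasal (/m/, /n/, or /ŋ/) is licensed in coda position; onsets are limited to one consonant).
Inserting the epenthetic vowel yields /z/ → /zo/, /f/ → /fo/, /v/ → /və/, /p/ → /pə/, /s/ → /sə/.

ozobofojəvəpəsə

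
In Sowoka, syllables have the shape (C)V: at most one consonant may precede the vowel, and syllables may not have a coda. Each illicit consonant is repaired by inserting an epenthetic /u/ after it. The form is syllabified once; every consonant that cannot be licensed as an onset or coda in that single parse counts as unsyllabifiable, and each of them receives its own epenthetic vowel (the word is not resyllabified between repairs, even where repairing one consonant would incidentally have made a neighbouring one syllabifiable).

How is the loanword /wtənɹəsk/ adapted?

Under (C)V, the unsyllabifiable consonants are /w/, /n/, /s/, /k/ (no codas are permitted; onsets are limited to one consonant).
Inserting the epenthetic vowel yields /w/ → /wu/, /n/ → /nu/, /s/ → /su/, /k/ → /ku/.

wutənuɹəsuku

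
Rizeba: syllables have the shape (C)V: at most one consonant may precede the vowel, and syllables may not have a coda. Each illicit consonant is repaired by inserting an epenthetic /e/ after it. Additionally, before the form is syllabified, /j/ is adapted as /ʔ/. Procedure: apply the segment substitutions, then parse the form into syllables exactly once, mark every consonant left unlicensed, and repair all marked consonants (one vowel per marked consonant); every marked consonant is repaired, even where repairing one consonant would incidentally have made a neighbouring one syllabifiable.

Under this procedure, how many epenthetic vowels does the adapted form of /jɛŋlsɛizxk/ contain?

5

After substitution the input is /ʔɛŋlsɛizxk/.
The unsyllabifiable consonants are /ŋ/, /l/, /z/, /x/, /k/; each receives one epenthetic vowel.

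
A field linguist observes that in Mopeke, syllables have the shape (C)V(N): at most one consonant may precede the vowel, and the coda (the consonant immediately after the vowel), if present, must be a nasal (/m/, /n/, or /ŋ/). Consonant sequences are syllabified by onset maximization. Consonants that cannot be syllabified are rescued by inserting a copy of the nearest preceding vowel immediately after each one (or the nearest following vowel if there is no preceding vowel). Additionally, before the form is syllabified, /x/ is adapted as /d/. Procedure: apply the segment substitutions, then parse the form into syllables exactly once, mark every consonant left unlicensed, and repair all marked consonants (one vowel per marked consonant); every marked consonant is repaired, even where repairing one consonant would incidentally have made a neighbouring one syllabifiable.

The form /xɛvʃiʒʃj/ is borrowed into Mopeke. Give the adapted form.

dɛvɛʃiʒiʃiji

Substitution: /x/ → /d/, giving /dɛvʃiʒʃj/.
Under (C)V(N), the unsyllabifiable consonants are /v/, /ʒ/, /ʃ/, /j/ (only a nasal (/m/, /n/, or /ŋ/) is licensed in coda position; onsets are limited to one consonant).
Inserting the epenthetic vowel yields /v/ → /vɛ/, /ʒ/ → /ʒi/, /ʃ/ → /ʃi/, /j/ → /ji/.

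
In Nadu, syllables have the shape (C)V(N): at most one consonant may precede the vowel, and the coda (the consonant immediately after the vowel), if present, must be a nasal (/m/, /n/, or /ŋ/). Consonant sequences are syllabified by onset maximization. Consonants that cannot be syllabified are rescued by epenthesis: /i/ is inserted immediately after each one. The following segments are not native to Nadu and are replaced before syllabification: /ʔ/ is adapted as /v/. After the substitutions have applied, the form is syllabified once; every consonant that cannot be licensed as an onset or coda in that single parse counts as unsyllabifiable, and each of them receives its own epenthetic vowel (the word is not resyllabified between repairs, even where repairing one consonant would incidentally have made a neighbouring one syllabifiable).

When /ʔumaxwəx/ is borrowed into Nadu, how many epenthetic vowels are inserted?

After substitution the input is /vumaxwəx/.
The unsyllabifiable consonants are /x/, /x/; each receives one epenthetic vowel.

2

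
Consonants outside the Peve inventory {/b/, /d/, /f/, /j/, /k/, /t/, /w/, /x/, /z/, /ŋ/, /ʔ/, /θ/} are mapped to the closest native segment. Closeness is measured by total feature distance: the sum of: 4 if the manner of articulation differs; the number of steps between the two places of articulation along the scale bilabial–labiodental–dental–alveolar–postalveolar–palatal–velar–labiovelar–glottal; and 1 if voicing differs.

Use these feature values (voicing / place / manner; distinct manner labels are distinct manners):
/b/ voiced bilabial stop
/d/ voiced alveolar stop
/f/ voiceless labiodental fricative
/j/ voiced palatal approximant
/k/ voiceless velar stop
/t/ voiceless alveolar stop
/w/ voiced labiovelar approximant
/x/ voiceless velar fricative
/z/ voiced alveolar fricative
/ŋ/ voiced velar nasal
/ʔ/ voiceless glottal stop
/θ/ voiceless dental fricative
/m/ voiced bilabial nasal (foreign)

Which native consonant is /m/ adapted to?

b

/b/ is closest: manner differs (nasal→stop, +4), place distance 0 (bilabial→bilabial), same voicing; total 4. Next closest is /f/ at distance 6.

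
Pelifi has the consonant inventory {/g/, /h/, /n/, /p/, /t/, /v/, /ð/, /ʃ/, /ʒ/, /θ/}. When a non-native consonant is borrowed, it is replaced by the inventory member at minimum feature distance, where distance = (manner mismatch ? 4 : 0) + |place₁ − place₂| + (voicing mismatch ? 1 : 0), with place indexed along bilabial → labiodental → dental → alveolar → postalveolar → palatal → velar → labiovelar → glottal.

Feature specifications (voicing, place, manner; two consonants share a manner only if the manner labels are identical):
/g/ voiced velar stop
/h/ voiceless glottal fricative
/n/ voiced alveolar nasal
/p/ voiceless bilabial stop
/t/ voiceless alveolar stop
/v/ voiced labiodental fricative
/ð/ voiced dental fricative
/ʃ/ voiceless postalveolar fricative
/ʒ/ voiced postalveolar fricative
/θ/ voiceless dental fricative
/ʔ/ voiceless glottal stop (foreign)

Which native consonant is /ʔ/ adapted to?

g

/g/ is closest: same manner (stop), place distance 2 (glottal→velar), voicing differs (+1); total 3. Next closest is /h/ at distance 4.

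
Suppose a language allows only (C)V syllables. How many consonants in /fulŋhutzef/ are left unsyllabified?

Under (C)V, the unsyllabifiable consonants are /l/, /ŋ/, /t/, /f/ (no codas are permitted; onsets are limited to one consonant).

4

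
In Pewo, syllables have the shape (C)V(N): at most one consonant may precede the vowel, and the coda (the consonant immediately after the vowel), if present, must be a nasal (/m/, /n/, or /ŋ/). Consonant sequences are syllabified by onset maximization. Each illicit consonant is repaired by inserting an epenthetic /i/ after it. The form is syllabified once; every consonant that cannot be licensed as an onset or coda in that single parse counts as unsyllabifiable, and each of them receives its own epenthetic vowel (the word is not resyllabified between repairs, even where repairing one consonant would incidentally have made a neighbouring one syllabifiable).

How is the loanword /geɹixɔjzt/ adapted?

geɹixɔjiziti

The consonants /j/, /z/, /t/ cannot be parsed into a legal (C)V(N) syllable (only a nasal (/m/, /n/, or /ŋ/) is licensed in coda position; onsets are limited to one consonant).
Epenthesis after each stranded consonant: /j/ → /ji/, /z/ → /zi/, /t/ → /ti/.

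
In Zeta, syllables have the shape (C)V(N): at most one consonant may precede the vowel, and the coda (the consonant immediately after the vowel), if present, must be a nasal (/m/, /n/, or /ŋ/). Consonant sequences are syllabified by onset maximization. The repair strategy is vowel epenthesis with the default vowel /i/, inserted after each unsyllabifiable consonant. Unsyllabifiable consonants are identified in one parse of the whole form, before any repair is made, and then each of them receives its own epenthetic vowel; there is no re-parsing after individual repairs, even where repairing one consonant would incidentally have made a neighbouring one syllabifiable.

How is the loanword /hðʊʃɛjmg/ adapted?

Syllabifying with onset maximization leaves /h/, /j/, /m/, /g/ stranded (only a nasal (/m/, /n/, or /ŋ/) is licensed in coda position; onsets are limited to one consonant).
Inserting the epenthetic vowel yields /h/ → /hi/, /j/ → /ji/, /m/ → /mi/, /g/ → /gi/.

hiðʊʃɛjimigi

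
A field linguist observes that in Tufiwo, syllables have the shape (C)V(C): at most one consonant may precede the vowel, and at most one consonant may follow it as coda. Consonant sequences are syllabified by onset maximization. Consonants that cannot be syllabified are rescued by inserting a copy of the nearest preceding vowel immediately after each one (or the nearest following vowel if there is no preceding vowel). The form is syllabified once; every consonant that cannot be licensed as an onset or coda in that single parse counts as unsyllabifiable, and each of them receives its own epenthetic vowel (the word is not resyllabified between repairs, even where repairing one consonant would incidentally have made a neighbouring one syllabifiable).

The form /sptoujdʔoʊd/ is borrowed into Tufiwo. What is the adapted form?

sopotoujduʔoʊd

Syllabifying with onset maximization leaves /s/, /p/, /d/ stranded (at most one coda consonant is licensed; onsets are limited to one consonant).
Each unlicensed consonant becomes the onset of a new syllable: /s/ → /so/, /p/ → /po/, /d/ → /du/.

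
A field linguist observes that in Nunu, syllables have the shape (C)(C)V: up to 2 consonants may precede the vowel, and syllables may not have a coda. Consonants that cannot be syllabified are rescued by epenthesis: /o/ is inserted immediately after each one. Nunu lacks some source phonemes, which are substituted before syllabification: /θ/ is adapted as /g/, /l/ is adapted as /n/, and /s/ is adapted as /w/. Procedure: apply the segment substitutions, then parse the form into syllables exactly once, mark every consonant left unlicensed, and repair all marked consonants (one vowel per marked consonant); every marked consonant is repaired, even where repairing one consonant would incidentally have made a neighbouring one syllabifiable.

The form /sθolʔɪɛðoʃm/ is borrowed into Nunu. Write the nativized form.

wgonʔɪɛðoʃomo

Substitution: /s/ → /w/, /θ/ → /g/, /l/ → /n/, giving /wgonʔɪɛðoʃm/.
The consonants /ʃ/, /m/ cannot be parsed into a legal (C)(C)V syllable (no codas are permitted; onsets may contain at most 2 consonants).
Epenthesis after each stranded consonant: /ʃ/ → /ʃo/, /m/ → /mo/.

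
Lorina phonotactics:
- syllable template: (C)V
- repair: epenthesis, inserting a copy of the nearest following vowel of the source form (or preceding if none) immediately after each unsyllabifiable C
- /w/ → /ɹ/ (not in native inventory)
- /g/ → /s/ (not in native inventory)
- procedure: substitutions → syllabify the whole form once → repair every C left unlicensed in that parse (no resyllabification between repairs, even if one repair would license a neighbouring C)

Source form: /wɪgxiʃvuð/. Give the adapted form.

ɹɪsixiʃuvuðu

Substitution: /w/ → /ɹ/, /g/ → /s/, giving /ɹɪsxiʃvuð/.
Under (C)V, the unsyllabifiable consonants are /s/, /ʃ/, /ð/ (no codas are permitted; onsets are limited to one consonant).
Inserting the epenthetic vowel yields /s/ → /si/, /ʃ/ → /ʃu/, /ð/ → /ðu/.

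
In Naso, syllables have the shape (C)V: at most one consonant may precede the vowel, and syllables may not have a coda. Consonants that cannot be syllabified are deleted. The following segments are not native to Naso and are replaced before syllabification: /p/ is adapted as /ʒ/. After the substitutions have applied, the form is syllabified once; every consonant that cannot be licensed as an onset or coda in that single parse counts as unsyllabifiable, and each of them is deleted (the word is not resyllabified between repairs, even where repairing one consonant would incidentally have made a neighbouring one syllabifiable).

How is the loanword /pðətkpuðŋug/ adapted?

ðəʒuŋu

Substitution: /p/ → /ʒ/, giving /ʒðətkʒuðŋug/.
Under (C)V, the unsyllabifiable consonants are /ʒ/, /t/, /k/, /ð/, /g/ (no codas are permitted; onsets are limited to one consonant).
Deleting the stranded consonants removes /ʒ/, /t/, /k/, /ð/, /g/.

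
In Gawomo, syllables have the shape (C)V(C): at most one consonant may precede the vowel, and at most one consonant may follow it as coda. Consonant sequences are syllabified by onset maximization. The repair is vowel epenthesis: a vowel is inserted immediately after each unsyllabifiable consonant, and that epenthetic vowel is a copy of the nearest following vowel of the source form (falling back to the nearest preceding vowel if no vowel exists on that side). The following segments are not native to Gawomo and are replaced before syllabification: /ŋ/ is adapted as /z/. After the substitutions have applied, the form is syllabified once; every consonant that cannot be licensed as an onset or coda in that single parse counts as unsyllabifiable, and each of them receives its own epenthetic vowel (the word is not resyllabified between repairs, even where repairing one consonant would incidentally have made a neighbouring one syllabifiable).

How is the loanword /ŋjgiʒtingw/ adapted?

zijigiʒtingiwi

Substitution: /ŋ/ → /z/, giving /zjgiʒtingw/.
Under (C)V(C), the unsyllabifiable consonants are /z/, /j/, /g/, /w/ (at most one coda consonant is licensed; onsets are limited to one consonant).
Inserting the epenthetic vowel yields /z/ → /zi/, /j/ → /ji/, /g/ → /gi/, /w/ → /wi/.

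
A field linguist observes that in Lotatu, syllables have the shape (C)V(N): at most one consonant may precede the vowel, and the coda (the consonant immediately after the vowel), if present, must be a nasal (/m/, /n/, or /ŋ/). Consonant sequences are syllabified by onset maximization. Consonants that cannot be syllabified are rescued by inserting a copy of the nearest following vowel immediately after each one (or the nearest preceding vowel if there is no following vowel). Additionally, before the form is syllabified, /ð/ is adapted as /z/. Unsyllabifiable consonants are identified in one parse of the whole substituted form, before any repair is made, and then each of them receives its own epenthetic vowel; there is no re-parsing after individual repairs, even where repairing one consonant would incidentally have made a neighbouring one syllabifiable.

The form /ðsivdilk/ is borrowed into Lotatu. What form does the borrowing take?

zisividiliki

Substitution: /ð/ → /z/, giving /zsivdilk/.
Under (C)V(N), the unsyllabifiable consonants are /z/, /v/, /l/, /k/ (only a nasal (/m/, /n/, or /ŋ/) is licensed in coda position; onsets are limited to one consonant).
Epenthesis after each stranded consonant: /z/ → /zi/, /v/ → /vi/, /l/ → /li/, /k/ → /ki/.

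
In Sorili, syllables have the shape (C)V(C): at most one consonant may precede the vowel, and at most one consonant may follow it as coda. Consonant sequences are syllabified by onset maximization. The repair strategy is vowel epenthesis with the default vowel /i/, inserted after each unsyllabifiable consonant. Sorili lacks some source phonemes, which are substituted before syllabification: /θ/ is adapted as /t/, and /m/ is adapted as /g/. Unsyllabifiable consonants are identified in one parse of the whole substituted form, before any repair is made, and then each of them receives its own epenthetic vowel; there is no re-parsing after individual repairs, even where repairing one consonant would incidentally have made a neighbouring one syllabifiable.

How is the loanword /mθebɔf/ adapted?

Substitution: /m/ → /g/, /θ/ → /t/, giving /gtebɔf/.
The consonants /g/ cannot be parsed into a legal (C)V(C) syllable (at most one coda consonant is licensed; onsets are limited to one consonant).
Each unlicensed consonant becomes the onset of a new syllable: /g/ → /gi/.

gitebɔf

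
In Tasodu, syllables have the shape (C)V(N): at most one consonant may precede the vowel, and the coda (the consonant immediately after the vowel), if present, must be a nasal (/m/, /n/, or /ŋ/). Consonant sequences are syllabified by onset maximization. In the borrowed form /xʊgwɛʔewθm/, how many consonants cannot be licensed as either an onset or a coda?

Syllabifying with onset maximization leaves /g/, /w/, /θ/, /m/ stranded (only a nasal (/m/, /n/, or /ŋ/) is licensed in coda position; onsets are limited to one consonant).

4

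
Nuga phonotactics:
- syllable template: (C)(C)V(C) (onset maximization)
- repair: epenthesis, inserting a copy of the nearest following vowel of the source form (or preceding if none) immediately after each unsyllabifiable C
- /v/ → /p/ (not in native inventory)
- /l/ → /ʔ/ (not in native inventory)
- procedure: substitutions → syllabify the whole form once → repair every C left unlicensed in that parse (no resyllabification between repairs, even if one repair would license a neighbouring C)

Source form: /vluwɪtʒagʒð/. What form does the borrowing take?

pʔuwɪtʒagʒaða

Substitution: /v/ → /p/, /l/ → /ʔ/, giving /pʔuwɪtʒagʒð/.
Under (C)(C)V(C), the unsyllabifiable consonants are /ʒ/, /ð/ (at most one coda consonant is licensed; onsets may contain at most 2 consonants).
Each unlicensed consonant becomes the onset of a new syllable: /ʒ/ → /ʒa/, /ð/ → /ða/.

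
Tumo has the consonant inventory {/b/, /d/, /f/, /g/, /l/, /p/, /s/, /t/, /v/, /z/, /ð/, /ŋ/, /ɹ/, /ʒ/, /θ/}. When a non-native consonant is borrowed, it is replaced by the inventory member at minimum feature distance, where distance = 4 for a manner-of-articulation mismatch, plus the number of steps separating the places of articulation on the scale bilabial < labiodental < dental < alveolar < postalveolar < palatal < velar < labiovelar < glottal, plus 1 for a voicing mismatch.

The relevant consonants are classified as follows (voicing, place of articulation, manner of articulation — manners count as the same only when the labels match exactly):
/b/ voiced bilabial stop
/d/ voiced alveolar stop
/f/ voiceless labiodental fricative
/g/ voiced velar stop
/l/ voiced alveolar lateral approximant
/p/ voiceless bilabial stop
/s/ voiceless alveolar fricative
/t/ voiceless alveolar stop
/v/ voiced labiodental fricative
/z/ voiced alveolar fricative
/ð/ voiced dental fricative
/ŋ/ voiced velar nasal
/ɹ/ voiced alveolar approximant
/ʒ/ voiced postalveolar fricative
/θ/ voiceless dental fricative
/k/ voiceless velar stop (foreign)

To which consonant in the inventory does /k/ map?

/g/ is closest: same manner (stop), place distance 0 (velar→velar), voicing differs (+1); total 1. Next closest is /t/ at distance 3.

g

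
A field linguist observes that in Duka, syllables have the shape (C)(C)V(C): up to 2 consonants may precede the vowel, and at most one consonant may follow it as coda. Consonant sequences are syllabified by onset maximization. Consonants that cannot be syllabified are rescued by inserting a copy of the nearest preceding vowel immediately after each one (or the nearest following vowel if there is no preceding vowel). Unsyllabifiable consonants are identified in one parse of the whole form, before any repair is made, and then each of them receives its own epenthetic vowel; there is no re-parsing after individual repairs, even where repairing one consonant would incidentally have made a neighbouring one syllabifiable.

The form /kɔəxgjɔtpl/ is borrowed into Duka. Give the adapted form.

kɔəxgjɔtpɔlɔ

Under (C)(C)V(C), the unsyllabifiable consonants are /p/, /l/ (at most one coda consonant is licensed; onsets may contain at most 2 consonants).
Epenthesis after each stranded consonant: /p/ → /pɔ/, /l/ → /lɔ/.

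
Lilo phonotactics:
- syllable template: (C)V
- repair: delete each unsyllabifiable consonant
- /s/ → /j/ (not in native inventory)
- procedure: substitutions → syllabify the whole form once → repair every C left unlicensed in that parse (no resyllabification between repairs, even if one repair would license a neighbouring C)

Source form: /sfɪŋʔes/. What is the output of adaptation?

fɪʔe

Substitution: /s/ → /j/, giving /jfɪŋʔej/.
Under (C)V, the unsyllabifiable consonants are /j/, /ŋ/, /j/ (no codas are permitted; onsets are limited to one consonant).
Each unlicensed consonant is deleted: /j/, /ŋ/, /j/.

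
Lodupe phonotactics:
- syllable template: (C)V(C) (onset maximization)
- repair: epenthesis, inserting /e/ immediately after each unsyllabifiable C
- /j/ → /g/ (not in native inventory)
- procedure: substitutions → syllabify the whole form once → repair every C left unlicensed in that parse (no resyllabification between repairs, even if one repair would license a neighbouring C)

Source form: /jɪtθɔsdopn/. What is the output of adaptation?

gɪtθɔsdopne

Substitution: /j/ → /g/, giving /gɪtθɔsdopn/.
The consonants /n/ cannot be parsed into a legal (C)V(C) syllable (at most one coda consonant is licensed; onsets are limited to one consonant).
Inserting the epenthetic vowel yields /n/ → /ne/.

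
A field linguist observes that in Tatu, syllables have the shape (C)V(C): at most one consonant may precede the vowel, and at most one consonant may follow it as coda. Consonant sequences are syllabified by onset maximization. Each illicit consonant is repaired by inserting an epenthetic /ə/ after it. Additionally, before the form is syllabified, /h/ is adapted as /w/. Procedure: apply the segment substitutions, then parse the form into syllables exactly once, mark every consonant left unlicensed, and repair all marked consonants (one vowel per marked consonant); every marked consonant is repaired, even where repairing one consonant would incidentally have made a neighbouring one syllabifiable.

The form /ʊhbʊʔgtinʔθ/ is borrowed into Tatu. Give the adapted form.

ʊwbʊʔgətinʔəθə

Substitution: /h/ → /w/, giving /ʊwbʊʔgtinʔθ/.
Under (C)V(C), the unsyllabifiable consonants are /g/, /ʔ/, /θ/ (at most one coda consonant is licensed; onsets are limited to one consonant).
Epenthesis after each stranded consonant: /g/ → /gə/, /ʔ/ → /ʔə/, /θ/ → /θə/.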